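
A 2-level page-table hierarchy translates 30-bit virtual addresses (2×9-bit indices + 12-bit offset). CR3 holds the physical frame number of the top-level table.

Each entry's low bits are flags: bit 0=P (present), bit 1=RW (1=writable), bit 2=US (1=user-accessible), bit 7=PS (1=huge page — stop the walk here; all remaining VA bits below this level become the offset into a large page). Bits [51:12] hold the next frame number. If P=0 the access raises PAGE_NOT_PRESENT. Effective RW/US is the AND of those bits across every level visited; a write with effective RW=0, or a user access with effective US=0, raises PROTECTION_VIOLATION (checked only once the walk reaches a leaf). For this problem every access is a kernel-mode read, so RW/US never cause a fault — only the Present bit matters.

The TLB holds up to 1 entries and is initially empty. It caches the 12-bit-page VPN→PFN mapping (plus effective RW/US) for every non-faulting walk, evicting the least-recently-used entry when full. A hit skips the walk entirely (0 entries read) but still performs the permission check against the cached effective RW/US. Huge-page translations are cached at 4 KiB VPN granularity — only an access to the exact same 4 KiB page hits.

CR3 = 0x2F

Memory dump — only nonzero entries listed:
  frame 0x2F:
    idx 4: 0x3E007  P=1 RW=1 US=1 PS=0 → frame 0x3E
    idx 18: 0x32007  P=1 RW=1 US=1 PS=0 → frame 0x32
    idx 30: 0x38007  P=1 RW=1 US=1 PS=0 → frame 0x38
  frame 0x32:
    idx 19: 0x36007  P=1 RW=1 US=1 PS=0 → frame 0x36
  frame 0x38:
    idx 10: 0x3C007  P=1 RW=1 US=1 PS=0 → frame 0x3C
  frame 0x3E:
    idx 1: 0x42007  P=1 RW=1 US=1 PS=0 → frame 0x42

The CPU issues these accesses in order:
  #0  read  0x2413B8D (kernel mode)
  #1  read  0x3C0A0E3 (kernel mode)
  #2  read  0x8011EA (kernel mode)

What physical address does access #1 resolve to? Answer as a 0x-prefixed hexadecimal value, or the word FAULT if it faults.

Trace:
#0 VA=0x2413B8D (r,kernel):
  L0 @0x2F[18] → 0x32007  P=1,RW=1,US=1,PS=0
  L1 @0x32[19] → 0x36007  P=1,RW=1,US=1,PS=0
  → PA=0x36B8D  (2 entries read)
#1 VA=0x3C0A0E3 (r,kernel):
  L0 @0x2F[30] → 0x38007  P=1,RW=1,US=1,PS=0
  L1 @0x38[10] → 0x3C007  P=1,RW=1,US=1,PS=0
  → PA=0x3C0E3  (2 entries read)
#2 VA=0x8011EA (r,kernel):
  L0 @0x2F[4] → 0x3E007  P=1,RW=1,US=1,PS=0
  L1 @0x3E[1] → 0x42007  P=1,RW=1,US=1,PS=0
  → PA=0x421EA  (2 entries read)

Access #1 PA: 0x3C0E3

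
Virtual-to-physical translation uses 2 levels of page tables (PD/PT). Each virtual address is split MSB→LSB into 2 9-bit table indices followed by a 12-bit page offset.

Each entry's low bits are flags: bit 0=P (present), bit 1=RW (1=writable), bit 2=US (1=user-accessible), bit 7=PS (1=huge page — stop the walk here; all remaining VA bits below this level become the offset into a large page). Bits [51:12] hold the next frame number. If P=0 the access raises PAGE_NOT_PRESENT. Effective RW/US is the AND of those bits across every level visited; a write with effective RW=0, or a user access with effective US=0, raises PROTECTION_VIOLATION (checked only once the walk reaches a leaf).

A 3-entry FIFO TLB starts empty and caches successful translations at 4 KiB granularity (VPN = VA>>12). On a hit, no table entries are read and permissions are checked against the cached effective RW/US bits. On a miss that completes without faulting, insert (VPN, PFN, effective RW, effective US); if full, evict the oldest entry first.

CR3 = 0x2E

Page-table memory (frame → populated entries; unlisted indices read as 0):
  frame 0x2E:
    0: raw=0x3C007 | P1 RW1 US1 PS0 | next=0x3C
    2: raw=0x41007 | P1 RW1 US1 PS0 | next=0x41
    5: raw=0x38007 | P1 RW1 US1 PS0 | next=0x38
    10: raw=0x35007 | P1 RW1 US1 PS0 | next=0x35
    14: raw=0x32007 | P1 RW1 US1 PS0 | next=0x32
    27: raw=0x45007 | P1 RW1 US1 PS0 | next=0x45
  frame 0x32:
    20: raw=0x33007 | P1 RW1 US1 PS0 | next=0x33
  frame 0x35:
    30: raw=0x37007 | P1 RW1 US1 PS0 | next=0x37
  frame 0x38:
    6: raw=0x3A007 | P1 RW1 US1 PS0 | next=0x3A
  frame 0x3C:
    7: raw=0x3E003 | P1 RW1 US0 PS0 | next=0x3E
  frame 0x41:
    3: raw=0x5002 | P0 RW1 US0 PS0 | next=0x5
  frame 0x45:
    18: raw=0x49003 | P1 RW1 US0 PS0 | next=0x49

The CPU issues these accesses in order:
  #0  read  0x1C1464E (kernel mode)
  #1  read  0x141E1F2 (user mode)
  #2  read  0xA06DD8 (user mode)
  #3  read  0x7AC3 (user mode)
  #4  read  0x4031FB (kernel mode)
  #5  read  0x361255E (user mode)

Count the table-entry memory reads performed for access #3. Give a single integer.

Per-access translation:
#0 VA=0x1C1464E (r,kernel):
  L0: frame=0x2E idx=14 entry=0x32007 [P=1 RW=1 US=1 PS=0]
  L1: frame=0x32 idx=20 entry=0x33007 [P=1 RW=1 US=1 PS=0]
  → PA=0x3364E  (2 entries read)
#1 VA=0x141E1F2 (r,user):
  L0: frame=0x2E idx=10 entry=0x35007 [P=1 RW=1 US=1 PS=0]
  L1: frame=0x35 idx=30 entry=0x37007 [P=1 RW=1 US=1 PS=0]
  → PA=0x371F2  (2 entries read)
#2 VA=0xA06DD8 (r,user):
  L0: frame=0x2E idx=5 entry=0x38007 [P=1 RW=1 US=1 PS=0]
  L1: frame=0x38 idx=6 entry=0x3A007 [P=1 RW=1 US=1 PS=0]
  → PA=0x3ADD8  (2 entries read)
#3 VA=0x7AC3 (r,user):
  L0: frame=0x2E idx=0 entry=0x3C007 [P=1 RW=1 US=1 PS=0]
  L1: frame=0x3C idx=7 entry=0x3E003 [P=1 RW=1 US=0 PS=0]
  → PROTECTION_VIOLATION  (2 entries read)
#4 VA=0x4031FB (r,kernel):
  L0: frame=0x2E idx=2 entry=0x41007 [P=1 RW=1 US=1 PS=0]
  L1: frame=0x41 idx=3 entry=0x5002 [P=0 RW=1 US=0 PS=0]
  → PAGE_NOT_PRESENT  (2 entries read)
#5 VA=0x361255E (r,user):
  L0: frame=0x2E idx=27 entry=0x45007 [P=1 RW=1 US=1 PS=0]
  L1: frame=0x45 idx=18 entry=0x49003 [P=1 RW=1 US=0 PS=0]
  → PROTECTION_VIOLATION  (2 entries read)

Entries read for #3: 2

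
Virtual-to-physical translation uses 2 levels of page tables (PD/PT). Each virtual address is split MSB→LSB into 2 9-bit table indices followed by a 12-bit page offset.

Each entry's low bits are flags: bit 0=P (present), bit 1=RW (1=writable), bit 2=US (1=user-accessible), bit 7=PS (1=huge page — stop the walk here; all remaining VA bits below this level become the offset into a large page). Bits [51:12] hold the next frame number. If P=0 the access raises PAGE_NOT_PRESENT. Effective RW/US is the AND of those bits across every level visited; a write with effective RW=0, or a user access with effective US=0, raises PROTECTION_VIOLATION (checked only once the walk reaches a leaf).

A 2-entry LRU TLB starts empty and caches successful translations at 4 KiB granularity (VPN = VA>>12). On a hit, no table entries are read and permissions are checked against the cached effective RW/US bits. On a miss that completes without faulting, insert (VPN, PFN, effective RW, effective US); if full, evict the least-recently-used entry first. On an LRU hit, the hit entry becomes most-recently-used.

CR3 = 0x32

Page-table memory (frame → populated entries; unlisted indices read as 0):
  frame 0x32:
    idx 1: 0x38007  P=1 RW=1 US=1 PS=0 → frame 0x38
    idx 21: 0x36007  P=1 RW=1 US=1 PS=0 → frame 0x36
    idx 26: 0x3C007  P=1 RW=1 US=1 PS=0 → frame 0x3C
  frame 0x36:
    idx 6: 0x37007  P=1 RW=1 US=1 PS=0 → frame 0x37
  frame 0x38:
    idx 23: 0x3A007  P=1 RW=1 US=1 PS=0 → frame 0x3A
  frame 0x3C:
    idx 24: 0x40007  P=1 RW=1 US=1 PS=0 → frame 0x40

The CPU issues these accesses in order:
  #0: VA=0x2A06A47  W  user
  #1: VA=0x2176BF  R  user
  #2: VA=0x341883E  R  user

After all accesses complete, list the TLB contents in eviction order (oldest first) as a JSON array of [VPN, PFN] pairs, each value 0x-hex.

Trace:
#0 VA=0x2A06A47 (w,user):
  L0: frame=0x32 idx=21 entry=0x36007 [P=1 RW=1 US=1 PS=0]
  L1: frame=0x36 idx=6 entry=0x37007 [P=1 RW=1 US=1 PS=0]
  ✓ 0x37A47  — 2 lookups
#1 VA=0x2176BF (r,user):
  L0: frame=0x32 idx=1 entry=0x38007 [P=1 RW=1 US=1 PS=0]
  L1: frame=0x38 idx=23 entry=0x3A007 [P=1 RW=1 US=1 PS=0]
  ✓ 0x3A6BF  — 2 lookups
#2 VA=0x341883E (r,user):
  L0: frame=0x32 idx=26 entry=0x3C007 [P=1 RW=1 US=1 PS=0]
  L1: frame=0x3C idx=24 entry=0x40007 [P=1 RW=1 US=1 PS=0]
  ✓ 0x4083E  — 2 lookups

TLB: [["0x217", "0x3A"], ["0x3418", "0x40"]]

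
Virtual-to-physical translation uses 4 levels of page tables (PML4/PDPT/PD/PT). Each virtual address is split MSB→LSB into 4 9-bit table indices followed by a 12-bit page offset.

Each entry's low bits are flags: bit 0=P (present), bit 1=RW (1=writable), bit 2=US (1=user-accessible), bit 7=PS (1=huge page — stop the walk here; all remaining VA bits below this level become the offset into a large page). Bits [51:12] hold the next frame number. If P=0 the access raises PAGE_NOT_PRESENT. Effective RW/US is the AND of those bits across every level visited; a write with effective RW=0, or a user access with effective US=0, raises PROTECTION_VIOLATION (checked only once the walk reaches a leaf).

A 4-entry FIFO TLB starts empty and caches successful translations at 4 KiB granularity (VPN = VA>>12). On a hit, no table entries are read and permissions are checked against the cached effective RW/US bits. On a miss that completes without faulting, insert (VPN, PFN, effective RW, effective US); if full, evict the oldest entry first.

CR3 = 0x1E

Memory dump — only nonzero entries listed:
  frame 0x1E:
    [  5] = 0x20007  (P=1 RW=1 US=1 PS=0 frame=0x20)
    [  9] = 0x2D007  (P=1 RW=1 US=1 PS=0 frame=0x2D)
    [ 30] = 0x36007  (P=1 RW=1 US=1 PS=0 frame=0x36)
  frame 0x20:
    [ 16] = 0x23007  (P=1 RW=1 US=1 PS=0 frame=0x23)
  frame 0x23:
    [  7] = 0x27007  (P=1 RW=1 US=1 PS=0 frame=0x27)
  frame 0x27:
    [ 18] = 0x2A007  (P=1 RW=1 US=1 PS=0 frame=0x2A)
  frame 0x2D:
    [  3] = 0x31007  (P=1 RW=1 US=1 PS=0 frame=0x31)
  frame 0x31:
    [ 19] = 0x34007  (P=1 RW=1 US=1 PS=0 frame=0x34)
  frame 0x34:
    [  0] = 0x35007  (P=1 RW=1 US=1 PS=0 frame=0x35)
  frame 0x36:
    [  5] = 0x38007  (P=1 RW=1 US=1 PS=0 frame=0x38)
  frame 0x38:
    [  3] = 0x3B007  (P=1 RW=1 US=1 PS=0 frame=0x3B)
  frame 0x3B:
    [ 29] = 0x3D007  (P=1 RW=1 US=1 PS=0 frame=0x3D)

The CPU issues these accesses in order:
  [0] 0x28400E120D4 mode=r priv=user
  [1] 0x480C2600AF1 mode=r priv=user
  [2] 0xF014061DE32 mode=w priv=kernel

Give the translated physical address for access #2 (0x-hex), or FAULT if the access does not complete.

Trace:
#0 VA=0x28400E120D4 (r,user):
  L0 @0x1E[5] → 0x20007  P=1,RW=1,US=1,PS=0
  L1 @0x20[16] → 0x23007  P=1,RW=1,US=1,PS=0
  L2 @0x23[7] → 0x27007  P=1,RW=1,US=1,PS=0
  L3 @0x27[18] → 0x2A007  P=1,RW=1,US=1,PS=0
  ⇒ phys 0x2A0D4  [4 reads]
#1 VA=0x480C2600AF1 (r,user):
  L0 @0x1E[9] → 0x2D007  P=1,RW=1,US=1,PS=0
  L1 @0x2D[3] → 0x31007  P=1,RW=1,US=1,PS=0
  L2 @0x31[19] → 0x34007  P=1,RW=1,US=1,PS=0
  L3 @0x34[0] → 0x35007  P=1,RW=1,US=1,PS=0
  ⇒ phys 0x35AF1  [4 reads]
#2 VA=0xF014061DE32 (w,kernel):
  L0 @0x1E[30] → 0x36007  P=1,RW=1,US=1,PS=0
  L1 @0x36[5] → 0x38007  P=1,RW=1,US=1,PS=0
  L2 @0x38[3] → 0x3B007  P=1,RW=1,US=1,PS=0
  L3 @0x3B[29] → 0x3D007  P=1,RW=1,US=1,PS=0
  ⇒ phys 0x3DE32  [4 reads]

Access #2 PA: 0x3DE32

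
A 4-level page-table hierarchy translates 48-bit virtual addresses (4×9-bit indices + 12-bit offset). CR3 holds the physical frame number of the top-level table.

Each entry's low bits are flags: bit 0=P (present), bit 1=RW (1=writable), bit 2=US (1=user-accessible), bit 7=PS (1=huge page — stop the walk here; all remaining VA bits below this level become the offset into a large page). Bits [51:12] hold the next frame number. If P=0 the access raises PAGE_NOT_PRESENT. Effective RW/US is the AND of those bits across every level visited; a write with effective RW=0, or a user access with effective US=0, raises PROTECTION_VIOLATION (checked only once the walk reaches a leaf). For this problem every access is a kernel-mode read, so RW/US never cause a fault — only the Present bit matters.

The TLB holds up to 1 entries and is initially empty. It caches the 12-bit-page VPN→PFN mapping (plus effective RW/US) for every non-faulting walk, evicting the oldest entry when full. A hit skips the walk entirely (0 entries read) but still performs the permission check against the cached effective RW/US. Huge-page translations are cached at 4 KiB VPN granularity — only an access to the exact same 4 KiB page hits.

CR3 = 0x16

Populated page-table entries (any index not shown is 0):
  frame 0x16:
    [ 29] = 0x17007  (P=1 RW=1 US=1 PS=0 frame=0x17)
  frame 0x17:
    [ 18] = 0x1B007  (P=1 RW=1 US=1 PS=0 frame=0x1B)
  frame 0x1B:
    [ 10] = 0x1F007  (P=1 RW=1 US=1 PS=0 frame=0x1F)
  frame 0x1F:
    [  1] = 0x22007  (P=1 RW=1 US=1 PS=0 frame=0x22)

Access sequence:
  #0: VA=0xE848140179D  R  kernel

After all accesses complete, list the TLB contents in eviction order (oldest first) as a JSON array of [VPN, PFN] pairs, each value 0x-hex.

Trace:
#0 VA=0xE848140179D (r,kernel):
  lvl0: tbl 0x16, slot 29 ⇒ 0x17007 (P1/RW1/US1/PS0)
  lvl1: tbl 0x17, slot 18 ⇒ 0x1B007 (P1/RW1/US1/PS0)
  lvl2: tbl 0x1B, slot 10 ⇒ 0x1F007 (P1/RW1/US1/PS0)
  lvl3: tbl 0x1F, slot 1 ⇒ 0x22007 (P1/RW1/US1/PS0)
  ✓ 0x2279D  — 4 lookups

TLB: [["0xE8481401", "0x22"]]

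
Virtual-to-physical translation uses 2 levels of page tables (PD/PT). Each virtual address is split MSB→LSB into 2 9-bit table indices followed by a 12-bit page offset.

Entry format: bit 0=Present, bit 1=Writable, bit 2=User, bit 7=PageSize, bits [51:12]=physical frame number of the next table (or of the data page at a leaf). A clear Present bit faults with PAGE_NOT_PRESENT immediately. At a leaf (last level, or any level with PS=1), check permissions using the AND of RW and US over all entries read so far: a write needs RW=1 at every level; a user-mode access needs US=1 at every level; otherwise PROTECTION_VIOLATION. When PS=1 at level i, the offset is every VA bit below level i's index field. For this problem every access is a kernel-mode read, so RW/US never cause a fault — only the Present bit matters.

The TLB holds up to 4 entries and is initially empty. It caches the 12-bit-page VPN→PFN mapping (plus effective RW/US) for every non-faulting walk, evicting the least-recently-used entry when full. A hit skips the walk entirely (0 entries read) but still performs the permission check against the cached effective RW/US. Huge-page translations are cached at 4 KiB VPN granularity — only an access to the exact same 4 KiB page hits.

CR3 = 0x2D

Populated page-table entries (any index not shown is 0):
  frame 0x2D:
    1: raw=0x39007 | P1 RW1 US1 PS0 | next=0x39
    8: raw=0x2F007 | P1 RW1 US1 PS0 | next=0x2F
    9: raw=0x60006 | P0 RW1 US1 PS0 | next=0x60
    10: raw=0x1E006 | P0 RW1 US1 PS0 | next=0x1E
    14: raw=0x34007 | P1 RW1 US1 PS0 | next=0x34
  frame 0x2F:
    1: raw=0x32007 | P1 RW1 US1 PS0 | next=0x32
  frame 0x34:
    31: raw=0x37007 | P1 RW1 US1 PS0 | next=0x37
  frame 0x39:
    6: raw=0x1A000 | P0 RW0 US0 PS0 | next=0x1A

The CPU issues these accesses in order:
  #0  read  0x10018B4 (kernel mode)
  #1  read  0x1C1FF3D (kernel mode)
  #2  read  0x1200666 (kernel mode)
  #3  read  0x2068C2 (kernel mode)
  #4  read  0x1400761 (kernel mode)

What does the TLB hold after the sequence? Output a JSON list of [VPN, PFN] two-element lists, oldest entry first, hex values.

Trace:
#0 VA=0x10018B4 (r,kernel):
  L0 @0x2D[8] → 0x2F007  P=1,RW=1,US=1,PS=0
  L1 @0x2F[1] → 0x32007  P=1,RW=1,US=1,PS=0
  → PA=0x328B4  (2 entries read)
#1 VA=0x1C1FF3D (r,kernel):
  L0 @0x2D[14] → 0x34007  P=1,RW=1,US=1,PS=0
  L1 @0x34[31] → 0x37007  P=1,RW=1,US=1,PS=0
  → PA=0x37F3D  (2 entries read)
#2 VA=0x1200666 (r,kernel):
  L0 @0x2D[9] → 0x60006  P=0,RW=1,US=1,PS=0
  ✗ PAGE_NOT_PRESENT  [1 reads]
#3 VA=0x2068C2 (r,kernel):
  L0 @0x2D[1] → 0x39007  P=1,RW=1,US=1,PS=0
  L1 @0x39[6] → 0x1A000  P=0,RW=0,US=0,PS=0
  ✗ PAGE_NOT_PRESENT  [2 reads]
#4 VA=0x1400761 (r,kernel):
  L0 @0x2D[10] → 0x1E006  P=0,RW=1,US=1,PS=0
  ✗ PAGE_NOT_PRESENT  [1 reads]

TLB: [["0x1001", "0x32"], ["0x1C1F", "0x37"]]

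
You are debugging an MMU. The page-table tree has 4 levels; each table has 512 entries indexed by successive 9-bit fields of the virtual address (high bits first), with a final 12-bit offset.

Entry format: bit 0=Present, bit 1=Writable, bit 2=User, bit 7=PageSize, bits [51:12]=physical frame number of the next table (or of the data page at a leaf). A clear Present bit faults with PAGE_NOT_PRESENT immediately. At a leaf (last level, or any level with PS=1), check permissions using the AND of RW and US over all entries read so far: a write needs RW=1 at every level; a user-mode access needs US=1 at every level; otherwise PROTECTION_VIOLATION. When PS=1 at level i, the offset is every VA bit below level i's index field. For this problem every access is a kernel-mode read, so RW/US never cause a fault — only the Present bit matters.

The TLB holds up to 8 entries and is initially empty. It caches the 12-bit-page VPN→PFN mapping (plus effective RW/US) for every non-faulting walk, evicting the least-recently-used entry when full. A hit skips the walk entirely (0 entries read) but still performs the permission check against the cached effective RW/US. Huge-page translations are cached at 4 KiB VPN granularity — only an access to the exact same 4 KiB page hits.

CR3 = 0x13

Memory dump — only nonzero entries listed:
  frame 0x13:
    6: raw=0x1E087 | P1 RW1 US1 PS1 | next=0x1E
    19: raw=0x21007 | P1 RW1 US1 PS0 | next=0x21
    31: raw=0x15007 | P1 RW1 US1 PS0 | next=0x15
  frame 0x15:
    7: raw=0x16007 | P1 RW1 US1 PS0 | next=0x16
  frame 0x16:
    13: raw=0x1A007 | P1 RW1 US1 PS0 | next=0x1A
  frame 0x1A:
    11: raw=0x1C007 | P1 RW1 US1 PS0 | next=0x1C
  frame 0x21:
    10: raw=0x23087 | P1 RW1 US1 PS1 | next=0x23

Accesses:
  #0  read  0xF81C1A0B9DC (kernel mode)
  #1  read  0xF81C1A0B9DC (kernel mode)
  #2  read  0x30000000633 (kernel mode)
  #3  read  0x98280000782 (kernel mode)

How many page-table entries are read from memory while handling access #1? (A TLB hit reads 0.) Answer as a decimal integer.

Trace:
#0 VA=0xF81C1A0B9DC (r,kernel):
  L0 @0x13[31] → 0x15007  P=1,RW=1,US=1,PS=0
  L1 @0x15[7] → 0x16007  P=1,RW=1,US=1,PS=0
  L2 @0x16[13] → 0x1A007  P=1,RW=1,US=1,PS=0
  L3 @0x1A[11] → 0x1C007  P=1,RW=1,US=1,PS=0
  → PA=0x1C9DC  (4 entries read)
#1 VA=0xF81C1A0B9DC (r,kernel):
  TLB hit vpn=0xF81C1A0B → PA=0x1C9DC
#2 VA=0x30000000633 (r,kernel):
  L0 @0x13[6] → 0x1E087  P=1,RW=1,US=1,PS=1
  → PA=0x1E633 (huge @L0)  (1 entries read)
#3 VA=0x98280000782 (r,kernel):
  L0 @0x13[19] → 0x21007  P=1,RW=1,US=1,PS=0
  L1 @0x21[10] → 0x23087  P=1,RW=1,US=1,PS=1
  → PA=0x23782 (huge @L1)  (2 entries read)

Entries read for #1: 0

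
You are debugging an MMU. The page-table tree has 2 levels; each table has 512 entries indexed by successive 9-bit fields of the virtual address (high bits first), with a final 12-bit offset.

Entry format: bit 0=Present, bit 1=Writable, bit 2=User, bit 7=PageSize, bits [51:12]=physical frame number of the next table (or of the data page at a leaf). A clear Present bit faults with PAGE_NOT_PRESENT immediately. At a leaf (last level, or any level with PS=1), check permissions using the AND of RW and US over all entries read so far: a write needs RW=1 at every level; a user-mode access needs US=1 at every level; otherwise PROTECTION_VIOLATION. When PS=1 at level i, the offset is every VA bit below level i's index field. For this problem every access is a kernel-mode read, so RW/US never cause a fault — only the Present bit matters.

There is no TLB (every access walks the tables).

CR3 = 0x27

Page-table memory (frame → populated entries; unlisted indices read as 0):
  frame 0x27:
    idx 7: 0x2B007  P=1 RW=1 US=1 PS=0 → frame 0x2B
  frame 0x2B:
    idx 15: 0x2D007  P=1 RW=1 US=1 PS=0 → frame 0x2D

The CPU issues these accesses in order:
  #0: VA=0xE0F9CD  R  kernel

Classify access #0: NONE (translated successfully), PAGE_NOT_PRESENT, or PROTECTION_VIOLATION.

Trace:
#0 VA=0xE0F9CD (r,kernel):
  lvl0: tbl 0x27, slot 7 ⇒ 0x2B007 (P1/RW1/US1/PS0)
  lvl1: tbl 0x2B, slot 15 ⇒ 0x2D007 (P1/RW1/US1/PS0)
  → PA=0x2D9CD  (2 entries read)

Access #0 fault: NONE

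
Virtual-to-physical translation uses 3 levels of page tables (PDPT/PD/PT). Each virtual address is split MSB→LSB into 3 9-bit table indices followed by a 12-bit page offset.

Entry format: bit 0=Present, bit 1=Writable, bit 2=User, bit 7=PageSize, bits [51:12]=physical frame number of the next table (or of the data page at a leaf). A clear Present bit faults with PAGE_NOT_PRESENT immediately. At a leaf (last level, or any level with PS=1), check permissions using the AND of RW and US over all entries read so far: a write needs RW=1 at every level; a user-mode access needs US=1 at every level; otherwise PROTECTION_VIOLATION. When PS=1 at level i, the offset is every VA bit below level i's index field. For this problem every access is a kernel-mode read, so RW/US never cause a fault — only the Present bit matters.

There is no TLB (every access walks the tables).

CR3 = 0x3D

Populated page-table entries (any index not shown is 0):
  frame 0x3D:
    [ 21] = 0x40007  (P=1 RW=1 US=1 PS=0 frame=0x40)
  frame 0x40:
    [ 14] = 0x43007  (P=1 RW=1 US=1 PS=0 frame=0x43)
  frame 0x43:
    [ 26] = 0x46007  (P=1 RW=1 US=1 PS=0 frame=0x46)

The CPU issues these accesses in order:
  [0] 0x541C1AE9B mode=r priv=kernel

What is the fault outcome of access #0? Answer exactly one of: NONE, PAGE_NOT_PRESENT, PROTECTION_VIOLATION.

Per-access translation:
#0 VA=0x541C1AE9B (r,kernel):
  lvl0: tbl 0x3D, slot 21 ⇒ 0x40007 (P1/RW1/US1/PS0)
  lvl1: tbl 0x40, slot 14 ⇒ 0x43007 (P1/RW1/US1/PS0)
  lvl2: tbl 0x43, slot 26 ⇒ 0x46007 (P1/RW1/US1/PS0)
  ⇒ phys 0x46E9B  [3 reads]

Access #0 fault: NONE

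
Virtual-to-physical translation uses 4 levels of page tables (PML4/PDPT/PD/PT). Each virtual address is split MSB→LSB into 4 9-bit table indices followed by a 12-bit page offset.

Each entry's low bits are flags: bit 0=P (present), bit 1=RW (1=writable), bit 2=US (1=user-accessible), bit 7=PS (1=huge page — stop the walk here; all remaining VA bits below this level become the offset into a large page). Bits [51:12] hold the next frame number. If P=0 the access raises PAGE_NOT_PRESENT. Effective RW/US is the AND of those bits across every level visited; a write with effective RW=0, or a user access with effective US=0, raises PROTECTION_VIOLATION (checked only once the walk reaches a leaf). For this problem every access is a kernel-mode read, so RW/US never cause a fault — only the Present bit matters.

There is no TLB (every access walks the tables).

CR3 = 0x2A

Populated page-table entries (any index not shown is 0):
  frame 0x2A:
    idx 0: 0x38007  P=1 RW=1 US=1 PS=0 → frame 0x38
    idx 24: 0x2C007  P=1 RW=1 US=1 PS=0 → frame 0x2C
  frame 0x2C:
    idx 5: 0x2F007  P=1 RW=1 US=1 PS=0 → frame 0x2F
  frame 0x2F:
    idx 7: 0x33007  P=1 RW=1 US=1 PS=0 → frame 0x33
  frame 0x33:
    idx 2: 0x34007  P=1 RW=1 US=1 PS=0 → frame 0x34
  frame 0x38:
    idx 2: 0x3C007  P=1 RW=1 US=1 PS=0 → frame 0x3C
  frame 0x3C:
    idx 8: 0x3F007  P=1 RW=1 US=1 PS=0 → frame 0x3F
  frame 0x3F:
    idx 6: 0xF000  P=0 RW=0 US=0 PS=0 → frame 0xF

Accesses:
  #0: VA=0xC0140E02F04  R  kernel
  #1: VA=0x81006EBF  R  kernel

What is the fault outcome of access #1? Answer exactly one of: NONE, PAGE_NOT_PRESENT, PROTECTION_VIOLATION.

Per-access translation:
#0 VA=0xC0140E02F04 (r,kernel):
  L0: frame=0x2A idx=24 entry=0x2C007 [P=1 RW=1 US=1 PS=0]
  L1: frame=0x2C idx=5 entry=0x2F007 [P=1 RW=1 US=1 PS=0]
  L2: frame=0x2F idx=7 entry=0x33007 [P=1 RW=1 US=1 PS=0]
  L3: frame=0x33 idx=2 entry=0x34007 [P=1 RW=1 US=1 PS=0]
  ✓ 0x34F04  — 4 lookups
#1 VA=0x81006EBF (r,kernel):
  L0: frame=0x2A idx=0 entry=0x38007 [P=1 RW=1 US=1 PS=0]
  L1: frame=0x38 idx=2 entry=0x3C007 [P=1 RW=1 US=1 PS=0]
  L2: frame=0x3C idx=8 entry=0x3F007 [P=1 RW=1 US=1 PS=0]
  L3: frame=0x3F idx=6 entry=0xF000 [P=0 RW=0 US=0 PS=0]
  ✗ PAGE_NOT_PRESENT  [4 reads]

Access #1 fault: PAGE_NOT_PRESENT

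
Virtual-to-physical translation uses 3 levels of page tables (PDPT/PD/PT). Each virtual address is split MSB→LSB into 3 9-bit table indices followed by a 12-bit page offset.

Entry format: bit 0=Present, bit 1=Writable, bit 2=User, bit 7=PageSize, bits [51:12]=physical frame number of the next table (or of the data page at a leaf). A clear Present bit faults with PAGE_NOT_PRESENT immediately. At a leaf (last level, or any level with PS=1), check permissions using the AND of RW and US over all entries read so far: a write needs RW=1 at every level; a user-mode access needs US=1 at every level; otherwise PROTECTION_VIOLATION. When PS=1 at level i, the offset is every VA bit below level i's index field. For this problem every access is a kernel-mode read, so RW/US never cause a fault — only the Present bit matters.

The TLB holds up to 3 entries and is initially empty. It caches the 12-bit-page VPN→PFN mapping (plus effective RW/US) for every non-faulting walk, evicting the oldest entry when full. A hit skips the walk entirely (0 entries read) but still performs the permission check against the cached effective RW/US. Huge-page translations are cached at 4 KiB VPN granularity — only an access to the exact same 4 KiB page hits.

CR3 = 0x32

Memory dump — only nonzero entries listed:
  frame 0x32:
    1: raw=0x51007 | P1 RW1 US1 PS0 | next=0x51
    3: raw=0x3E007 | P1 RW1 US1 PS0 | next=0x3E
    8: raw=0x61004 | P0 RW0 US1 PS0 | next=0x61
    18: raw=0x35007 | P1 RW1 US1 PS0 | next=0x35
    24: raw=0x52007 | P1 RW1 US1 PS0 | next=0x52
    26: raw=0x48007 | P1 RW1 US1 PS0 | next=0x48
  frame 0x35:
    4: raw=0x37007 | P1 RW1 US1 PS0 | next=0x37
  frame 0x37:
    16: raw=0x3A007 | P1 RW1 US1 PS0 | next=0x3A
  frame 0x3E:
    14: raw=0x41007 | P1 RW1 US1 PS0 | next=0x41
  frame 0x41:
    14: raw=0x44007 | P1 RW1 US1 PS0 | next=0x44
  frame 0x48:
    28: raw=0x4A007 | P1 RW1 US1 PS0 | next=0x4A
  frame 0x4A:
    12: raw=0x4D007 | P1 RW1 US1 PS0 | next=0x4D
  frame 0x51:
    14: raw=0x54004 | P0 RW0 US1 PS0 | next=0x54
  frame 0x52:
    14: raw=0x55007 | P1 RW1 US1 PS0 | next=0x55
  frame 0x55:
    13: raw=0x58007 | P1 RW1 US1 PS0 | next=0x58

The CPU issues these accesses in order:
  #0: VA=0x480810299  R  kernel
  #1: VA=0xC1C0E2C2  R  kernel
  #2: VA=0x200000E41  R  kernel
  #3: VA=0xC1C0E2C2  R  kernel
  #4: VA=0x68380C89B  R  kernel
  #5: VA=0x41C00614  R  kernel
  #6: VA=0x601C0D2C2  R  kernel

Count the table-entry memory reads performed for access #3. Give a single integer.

Trace:
#0 VA=0x480810299 (r,kernel):
  lvl0: tbl 0x32, slot 18 ⇒ 0x35007 (P1/RW1/US1/PS0)
  lvl1: tbl 0x35, slot 4 ⇒ 0x37007 (P1/RW1/US1/PS0)
  lvl2: tbl 0x37, slot 16 ⇒ 0x3A007 (P1/RW1/US1/PS0)
  ⇒ phys 0x3A299  [3 reads]
#1 VA=0xC1C0E2C2 (r,kernel):
  lvl0: tbl 0x32, slot 3 ⇒ 0x3E007 (P1/RW1/US1/PS0)
  lvl1: tbl 0x3E, slot 14 ⇒ 0x41007 (P1/RW1/US1/PS0)
  lvl2: tbl 0x41, slot 14 ⇒ 0x44007 (P1/RW1/US1/PS0)
  ⇒ phys 0x442C2  [3 reads]
#2 VA=0x200000E41 (r,kernel):
  lvl0: tbl 0x32, slot 8 ⇒ 0x61004 (P0/RW0/US1/PS0)
  ⇒ fault: PAGE_NOT_PRESENT  — 1 lookups
#3 VA=0xC1C0E2C2 (r,kernel):
  TLB hit vpn=0xC1C0E → PA=0x442C2
#4 VA=0x68380C89B (r,kernel):
  lvl0: tbl 0x32, slot 26 ⇒ 0x48007 (P1/RW1/US1/PS0)
  lvl1: tbl 0x48, slot 28 ⇒ 0x4A007 (P1/RW1/US1/PS0)
  lvl2: tbl 0x4A, slot 12 ⇒ 0x4D007 (P1/RW1/US1/PS0)
  ⇒ phys 0x4D89B  [3 reads]
#5 VA=0x41C00614 (r,kernel):
  lvl0: tbl 0x32, slot 1 ⇒ 0x51007 (P1/RW1/US1/PS0)
  lvl1: tbl 0x51, slot 14 ⇒ 0x54004 (P0/RW0/US1/PS0)
  ⇒ fault: PAGE_NOT_PRESENT  — 2 lookups
#6 VA=0x601C0D2C2 (r,kernel):
  lvl0: tbl 0x32, slot 24 ⇒ 0x52007 (P1/RW1/US1/PS0)
  lvl1: tbl 0x52, slot 14 ⇒ 0x55007 (P1/RW1/US1/PS0)
  lvl2: tbl 0x55, slot 13 ⇒ 0x58007 (P1/RW1/US1/PS0)
  ⇒ phys 0x582C2  [3 reads]

Entries read for #3: 0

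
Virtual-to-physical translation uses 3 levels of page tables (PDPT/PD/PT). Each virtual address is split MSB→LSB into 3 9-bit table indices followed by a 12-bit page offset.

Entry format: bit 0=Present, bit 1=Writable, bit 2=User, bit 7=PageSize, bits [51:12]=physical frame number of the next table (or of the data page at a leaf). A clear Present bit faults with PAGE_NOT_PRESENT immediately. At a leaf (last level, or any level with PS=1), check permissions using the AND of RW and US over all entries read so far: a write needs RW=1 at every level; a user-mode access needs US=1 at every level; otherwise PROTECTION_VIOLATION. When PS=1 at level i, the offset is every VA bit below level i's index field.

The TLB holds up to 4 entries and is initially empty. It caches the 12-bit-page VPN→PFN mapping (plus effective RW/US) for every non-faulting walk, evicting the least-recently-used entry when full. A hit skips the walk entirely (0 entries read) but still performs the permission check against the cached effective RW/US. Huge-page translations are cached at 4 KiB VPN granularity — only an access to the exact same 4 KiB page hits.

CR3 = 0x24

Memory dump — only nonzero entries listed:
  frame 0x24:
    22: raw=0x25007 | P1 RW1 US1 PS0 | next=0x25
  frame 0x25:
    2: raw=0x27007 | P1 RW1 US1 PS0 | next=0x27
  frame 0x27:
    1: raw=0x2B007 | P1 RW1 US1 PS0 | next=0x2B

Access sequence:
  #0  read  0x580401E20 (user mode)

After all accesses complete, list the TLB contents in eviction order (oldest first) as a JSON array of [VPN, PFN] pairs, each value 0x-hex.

Trace:
#0 VA=0x580401E20 (r,user):
  L0: frame=0x24 idx=22 entry=0x25007 [P=1 RW=1 US=1 PS=0]
  L1: frame=0x25 idx=2 entry=0x27007 [P=1 RW=1 US=1 PS=0]
  L2: frame=0x27 idx=1 entry=0x2B007 [P=1 RW=1 US=1 PS=0]
  ⇒ phys 0x2BE20  [3 reads]

TLB: [["0x580401", "0x2B"]]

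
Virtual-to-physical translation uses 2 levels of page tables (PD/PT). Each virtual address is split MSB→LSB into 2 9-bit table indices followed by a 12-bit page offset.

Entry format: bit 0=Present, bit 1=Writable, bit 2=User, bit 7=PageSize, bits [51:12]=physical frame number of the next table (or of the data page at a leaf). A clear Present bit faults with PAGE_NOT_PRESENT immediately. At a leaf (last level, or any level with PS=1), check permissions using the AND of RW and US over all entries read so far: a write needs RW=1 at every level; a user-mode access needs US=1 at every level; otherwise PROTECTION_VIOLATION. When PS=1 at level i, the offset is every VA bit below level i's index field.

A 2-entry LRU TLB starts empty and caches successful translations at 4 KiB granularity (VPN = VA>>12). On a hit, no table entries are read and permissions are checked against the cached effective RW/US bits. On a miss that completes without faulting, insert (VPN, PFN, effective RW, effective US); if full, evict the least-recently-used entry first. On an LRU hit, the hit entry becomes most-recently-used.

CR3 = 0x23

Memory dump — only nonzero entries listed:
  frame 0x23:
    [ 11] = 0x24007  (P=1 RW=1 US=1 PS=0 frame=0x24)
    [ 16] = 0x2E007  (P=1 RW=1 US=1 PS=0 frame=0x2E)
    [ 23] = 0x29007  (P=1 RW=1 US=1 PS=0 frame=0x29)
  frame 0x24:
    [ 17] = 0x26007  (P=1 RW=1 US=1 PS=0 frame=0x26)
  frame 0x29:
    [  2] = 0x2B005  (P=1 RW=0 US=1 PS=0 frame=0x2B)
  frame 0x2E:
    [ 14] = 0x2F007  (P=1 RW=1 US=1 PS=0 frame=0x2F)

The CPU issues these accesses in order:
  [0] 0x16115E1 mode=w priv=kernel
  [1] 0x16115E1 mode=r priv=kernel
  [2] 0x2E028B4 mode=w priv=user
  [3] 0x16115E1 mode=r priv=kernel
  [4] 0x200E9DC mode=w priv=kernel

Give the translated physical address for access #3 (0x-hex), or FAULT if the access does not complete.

Per-access translation:
#0 VA=0x16115E1 (w,kernel):
  L0 @0x23[11] → 0x24007  P=1,RW=1,US=1,PS=0
  L1 @0x24[17] → 0x26007  P=1,RW=1,US=1,PS=0
  → PA=0x265E1  (2 entries read)
#1 VA=0x16115E1 (r,kernel):
  TLB hit vpn=0x1611 → PA=0x265E1
#2 VA=0x2E028B4 (w,user):
  L0 @0x23[23] → 0x29007  P=1,RW=1,US=1,PS=0
  L1 @0x29[2] → 0x2B005  P=1,RW=0,US=1,PS=0
  → PROTECTION_VIOLATION  (2 entries read)
#3 VA=0x16115E1 (r,kernel):
  TLB hit vpn=0x1611 → PA=0x265E1
#4 VA=0x200E9DC (w,kernel):
  L0 @0x23[16] → 0x2E007  P=1,RW=1,US=1,PS=0
  L1 @0x2E[14] → 0x2F007  P=1,RW=1,US=1,PS=0
  → PA=0x2F9DC  (2 entries read)

Access #3 PA: 0x265E1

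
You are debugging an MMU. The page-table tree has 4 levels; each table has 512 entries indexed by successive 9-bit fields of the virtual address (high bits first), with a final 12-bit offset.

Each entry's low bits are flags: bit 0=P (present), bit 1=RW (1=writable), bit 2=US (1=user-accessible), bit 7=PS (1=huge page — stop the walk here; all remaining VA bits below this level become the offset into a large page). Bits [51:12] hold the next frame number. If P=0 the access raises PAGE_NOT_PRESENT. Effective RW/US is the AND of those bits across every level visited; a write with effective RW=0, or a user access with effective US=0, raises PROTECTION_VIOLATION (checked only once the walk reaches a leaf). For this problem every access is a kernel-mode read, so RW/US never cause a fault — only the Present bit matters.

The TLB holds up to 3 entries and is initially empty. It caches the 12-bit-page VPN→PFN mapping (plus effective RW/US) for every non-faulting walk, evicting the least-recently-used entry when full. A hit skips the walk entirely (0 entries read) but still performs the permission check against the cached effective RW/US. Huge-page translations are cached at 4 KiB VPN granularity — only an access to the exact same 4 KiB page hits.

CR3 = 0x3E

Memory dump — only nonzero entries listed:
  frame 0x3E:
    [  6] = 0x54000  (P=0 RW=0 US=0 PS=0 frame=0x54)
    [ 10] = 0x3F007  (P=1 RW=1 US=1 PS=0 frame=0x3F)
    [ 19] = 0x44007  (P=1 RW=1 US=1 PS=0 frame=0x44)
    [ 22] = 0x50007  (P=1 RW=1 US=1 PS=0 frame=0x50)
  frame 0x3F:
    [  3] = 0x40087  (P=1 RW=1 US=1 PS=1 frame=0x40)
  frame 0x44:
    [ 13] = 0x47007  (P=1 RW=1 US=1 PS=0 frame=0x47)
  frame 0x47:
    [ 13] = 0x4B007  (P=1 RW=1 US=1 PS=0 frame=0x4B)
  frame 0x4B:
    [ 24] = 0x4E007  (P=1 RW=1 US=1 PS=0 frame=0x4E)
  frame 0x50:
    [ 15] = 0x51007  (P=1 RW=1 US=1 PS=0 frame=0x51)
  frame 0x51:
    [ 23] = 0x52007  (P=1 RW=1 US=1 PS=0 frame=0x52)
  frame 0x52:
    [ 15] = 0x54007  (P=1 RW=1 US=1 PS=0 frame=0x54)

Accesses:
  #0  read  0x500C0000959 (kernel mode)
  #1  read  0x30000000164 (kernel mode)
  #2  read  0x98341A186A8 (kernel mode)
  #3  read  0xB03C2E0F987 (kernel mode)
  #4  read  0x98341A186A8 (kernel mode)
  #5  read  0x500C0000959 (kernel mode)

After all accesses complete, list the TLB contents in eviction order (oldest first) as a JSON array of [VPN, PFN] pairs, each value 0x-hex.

Walk each access:
#0 VA=0x500C0000959 (r,kernel):
  L0 @0x3E[10] → 0x3F007  P=1,RW=1,US=1,PS=0
  L1 @0x3F[3] → 0x40087  P=1,RW=1,US=1,PS=1
  ⇒ phys 0x40959 (huge @L1)  [2 reads]
#1 VA=0x30000000164 (r,kernel):
  L0 @0x3E[6] → 0x54000  P=0,RW=0,US=0,PS=0
  ✗ PAGE_NOT_PRESENT  [1 reads]
#2 VA=0x98341A186A8 (r,kernel):
  L0 @0x3E[19] → 0x44007  P=1,RW=1,US=1,PS=0
  L1 @0x44[13] → 0x47007  P=1,RW=1,US=1,PS=0
  L2 @0x47[13] → 0x4B007  P=1,RW=1,US=1,PS=0
  L3 @0x4B[24] → 0x4E007  P=1,RW=1,US=1,PS=0
  ⇒ phys 0x4E6A8  [4 reads]
#3 VA=0xB03C2E0F987 (r,kernel):
  L0 @0x3E[22] → 0x50007  P=1,RW=1,US=1,PS=0
  L1 @0x50[15] → 0x51007  P=1,RW=1,US=1,PS=0
  L2 @0x51[23] → 0x52007  P=1,RW=1,US=1,PS=0
  L3 @0x52[15] → 0x54007  P=1,RW=1,US=1,PS=0
  ⇒ phys 0x54987  [4 reads]
#4 VA=0x98341A186A8 (r,kernel):
  TLB hit vpn=0x98341A18 → PA=0x4E6A8
#5 VA=0x500C0000959 (r,kernel):
  TLB hit vpn=0x500C0000 → PA=0x40959

TLB: [["0xB03C2E0F", "0x54"], ["0x98341A18", "0x4E"], ["0x500C0000", "0x40"]]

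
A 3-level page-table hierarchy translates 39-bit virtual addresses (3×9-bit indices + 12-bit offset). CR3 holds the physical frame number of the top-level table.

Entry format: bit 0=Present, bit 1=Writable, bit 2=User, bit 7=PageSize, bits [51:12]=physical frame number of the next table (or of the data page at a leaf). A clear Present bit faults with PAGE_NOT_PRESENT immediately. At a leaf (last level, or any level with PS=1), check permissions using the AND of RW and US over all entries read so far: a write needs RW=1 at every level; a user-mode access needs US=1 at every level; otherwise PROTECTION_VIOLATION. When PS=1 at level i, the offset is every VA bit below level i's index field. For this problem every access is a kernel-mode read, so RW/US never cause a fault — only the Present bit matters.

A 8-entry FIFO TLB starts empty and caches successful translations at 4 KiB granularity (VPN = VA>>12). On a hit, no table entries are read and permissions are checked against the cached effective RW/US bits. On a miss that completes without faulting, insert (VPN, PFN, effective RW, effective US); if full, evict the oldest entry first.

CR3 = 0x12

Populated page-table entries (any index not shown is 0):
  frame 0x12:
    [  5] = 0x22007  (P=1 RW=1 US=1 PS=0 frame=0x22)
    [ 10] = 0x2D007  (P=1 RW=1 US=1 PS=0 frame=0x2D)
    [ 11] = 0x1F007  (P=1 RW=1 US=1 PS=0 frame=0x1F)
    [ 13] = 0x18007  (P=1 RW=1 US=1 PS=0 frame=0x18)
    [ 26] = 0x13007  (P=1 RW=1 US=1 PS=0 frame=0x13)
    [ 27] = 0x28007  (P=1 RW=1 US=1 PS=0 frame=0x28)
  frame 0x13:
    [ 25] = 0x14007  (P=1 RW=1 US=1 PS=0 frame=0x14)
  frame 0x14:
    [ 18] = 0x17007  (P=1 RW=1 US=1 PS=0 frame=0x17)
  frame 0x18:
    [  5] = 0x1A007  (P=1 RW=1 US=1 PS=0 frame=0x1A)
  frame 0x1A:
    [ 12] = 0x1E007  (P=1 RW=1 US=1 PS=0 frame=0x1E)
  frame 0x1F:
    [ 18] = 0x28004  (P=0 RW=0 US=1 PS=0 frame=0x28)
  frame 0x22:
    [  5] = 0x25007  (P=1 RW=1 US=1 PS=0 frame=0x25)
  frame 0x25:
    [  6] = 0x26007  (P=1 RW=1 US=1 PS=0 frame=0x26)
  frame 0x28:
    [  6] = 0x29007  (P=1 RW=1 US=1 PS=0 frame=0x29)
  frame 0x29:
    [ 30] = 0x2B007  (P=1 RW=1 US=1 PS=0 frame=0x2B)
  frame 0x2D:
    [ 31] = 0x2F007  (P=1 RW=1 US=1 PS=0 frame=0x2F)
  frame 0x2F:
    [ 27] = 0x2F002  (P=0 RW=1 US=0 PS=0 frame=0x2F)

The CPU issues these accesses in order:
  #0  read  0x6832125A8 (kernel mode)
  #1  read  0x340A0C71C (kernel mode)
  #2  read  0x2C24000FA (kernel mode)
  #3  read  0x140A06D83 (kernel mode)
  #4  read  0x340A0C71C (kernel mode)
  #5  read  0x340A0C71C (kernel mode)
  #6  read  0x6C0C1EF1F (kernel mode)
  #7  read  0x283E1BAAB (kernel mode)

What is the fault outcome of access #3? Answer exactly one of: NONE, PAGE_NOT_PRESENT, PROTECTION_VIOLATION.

Walk each access:
#0 VA=0x6832125A8 (r,kernel):
  L0 @0x12[26] → 0x13007  P=1,RW=1,US=1,PS=0
  L1 @0x13[25] → 0x14007  P=1,RW=1,US=1,PS=0
  L2 @0x14[18] → 0x17007  P=1,RW=1,US=1,PS=0
  → PA=0x175A8  (3 entries read)
#1 VA=0x340A0C71C (r,kernel):
  L0 @0x12[13] → 0x18007  P=1,RW=1,US=1,PS=0
  L1 @0x18[5] → 0x1A007  P=1,RW=1,US=1,PS=0
  L2 @0x1A[12] → 0x1E007  P=1,RW=1,US=1,PS=0
  → PA=0x1E71C  (3 entries read)
#2 VA=0x2C24000FA (r,kernel):
  L0 @0x12[11] → 0x1F007  P=1,RW=1,US=1,PS=0
  L1 @0x1F[18] → 0x28004  P=0,RW=0,US=1,PS=0
  ✗ PAGE_NOT_PRESENT  [2 reads]
#3 VA=0x140A06D83 (r,kernel):
  L0 @0x12[5] → 0x22007  P=1,RW=1,US=1,PS=0
  L1 @0x22[5] → 0x25007  P=1,RW=1,US=1,PS=0
  L2 @0x25[6] → 0x26007  P=1,RW=1,US=1,PS=0
  → PA=0x26D83  (3 entries read)
#4 VA=0x340A0C71C (r,kernel):
  TLB hit vpn=0x340A0C → PA=0x1E71C
#5 VA=0x340A0C71C (r,kernel):
  TLB hit vpn=0x340A0C → PA=0x1E71C
#6 VA=0x6C0C1EF1F (r,kernel):
  L0 @0x12[27] → 0x28007  P=1,RW=1,US=1,PS=0
  L1 @0x28[6] → 0x29007  P=1,RW=1,US=1,PS=0
  L2 @0x29[30] → 0x2B007  P=1,RW=1,US=1,PS=0
  → PA=0x2BF1F  (3 entries read)
#7 VA=0x283E1BAAB (r,kernel):
  L0 @0x12[10] → 0x2D007  P=1,RW=1,US=1,PS=0
  L1 @0x2D[31] → 0x2F007  P=1,RW=1,US=1,PS=0
  L2 @0x2F[27] → 0x2F002  P=0,RW=1,US=0,PS=0
  ✗ PAGE_NOT_PRESENT  [3 reads]

Access #3 fault: NONE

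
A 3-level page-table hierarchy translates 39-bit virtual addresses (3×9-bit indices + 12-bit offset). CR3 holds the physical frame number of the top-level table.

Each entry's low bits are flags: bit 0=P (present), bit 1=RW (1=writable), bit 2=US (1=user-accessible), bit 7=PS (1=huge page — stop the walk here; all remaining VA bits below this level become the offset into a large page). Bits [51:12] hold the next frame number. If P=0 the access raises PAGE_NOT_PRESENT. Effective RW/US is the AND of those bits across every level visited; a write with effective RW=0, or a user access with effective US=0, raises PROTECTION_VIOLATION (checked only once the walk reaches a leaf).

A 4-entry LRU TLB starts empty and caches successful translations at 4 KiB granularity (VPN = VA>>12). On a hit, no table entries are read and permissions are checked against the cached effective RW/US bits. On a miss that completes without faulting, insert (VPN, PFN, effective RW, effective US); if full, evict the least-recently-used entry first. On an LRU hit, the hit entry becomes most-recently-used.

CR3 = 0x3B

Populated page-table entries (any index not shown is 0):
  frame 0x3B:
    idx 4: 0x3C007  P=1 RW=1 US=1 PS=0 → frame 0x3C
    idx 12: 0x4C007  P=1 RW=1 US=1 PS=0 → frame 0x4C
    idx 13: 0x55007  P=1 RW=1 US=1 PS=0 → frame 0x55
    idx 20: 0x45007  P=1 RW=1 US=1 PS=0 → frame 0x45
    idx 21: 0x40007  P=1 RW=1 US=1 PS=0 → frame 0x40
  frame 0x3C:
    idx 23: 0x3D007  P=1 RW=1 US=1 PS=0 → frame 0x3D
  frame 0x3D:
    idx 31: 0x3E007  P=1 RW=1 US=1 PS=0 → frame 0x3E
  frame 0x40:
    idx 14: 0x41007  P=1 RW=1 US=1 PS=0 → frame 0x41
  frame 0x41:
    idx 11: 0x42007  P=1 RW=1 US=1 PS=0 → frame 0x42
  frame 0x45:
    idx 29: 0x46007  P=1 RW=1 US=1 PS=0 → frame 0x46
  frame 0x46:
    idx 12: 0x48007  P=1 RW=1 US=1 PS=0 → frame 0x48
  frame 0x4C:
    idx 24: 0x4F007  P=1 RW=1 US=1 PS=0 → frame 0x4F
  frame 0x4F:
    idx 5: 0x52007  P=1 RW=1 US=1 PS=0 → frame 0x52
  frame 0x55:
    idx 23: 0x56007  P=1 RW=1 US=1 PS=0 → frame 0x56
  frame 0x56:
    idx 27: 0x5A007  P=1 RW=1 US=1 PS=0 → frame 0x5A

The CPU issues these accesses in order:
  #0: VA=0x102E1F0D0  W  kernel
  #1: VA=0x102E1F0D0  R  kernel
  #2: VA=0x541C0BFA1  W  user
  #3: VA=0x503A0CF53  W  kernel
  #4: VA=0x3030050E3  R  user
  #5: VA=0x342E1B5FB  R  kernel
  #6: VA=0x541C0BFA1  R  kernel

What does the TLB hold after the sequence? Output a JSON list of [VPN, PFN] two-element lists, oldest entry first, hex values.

Per-access translation:
#0 VA=0x102E1F0D0 (w,kernel):
  lvl0: tbl 0x3B, slot 4 ⇒ 0x3C007 (P1/RW1/US1/PS0)
  lvl1: tbl 0x3C, slot 23 ⇒ 0x3D007 (P1/RW1/US1/PS0)
  lvl2: tbl 0x3D, slot 31 ⇒ 0x3E007 (P1/RW1/US1/PS0)
  ⇒ phys 0x3E0D0  [3 reads]
#1 VA=0x102E1F0D0 (r,kernel):
  TLB hit vpn=0x102E1F → PA=0x3E0D0
#2 VA=0x541C0BFA1 (w,user):
  lvl0: tbl 0x3B, slot 21 ⇒ 0x40007 (P1/RW1/US1/PS0)
  lvl1: tbl 0x40, slot 14 ⇒ 0x41007 (P1/RW1/US1/PS0)
  lvl2: tbl 0x41, slot 11 ⇒ 0x42007 (P1/RW1/US1/PS0)
  ⇒ phys 0x42FA1  [3 reads]
#3 VA=0x503A0CF53 (w,kernel):
  lvl0: tbl 0x3B, slot 20 ⇒ 0x45007 (P1/RW1/US1/PS0)
  lvl1: tbl 0x45, slot 29 ⇒ 0x46007 (P1/RW1/US1/PS0)
  lvl2: tbl 0x46, slot 12 ⇒ 0x48007 (P1/RW1/US1/PS0)
  ⇒ phys 0x48F53  [3 reads]
#4 VA=0x3030050E3 (r,user):
  lvl0: tbl 0x3B, slot 12 ⇒ 0x4C007 (P1/RW1/US1/PS0)
  lvl1: tbl 0x4C, slot 24 ⇒ 0x4F007 (P1/RW1/US1/PS0)
  lvl2: tbl 0x4F, slot 5 ⇒ 0x52007 (P1/RW1/US1/PS0)
  ⇒ phys 0x520E3  [3 reads]
#5 VA=0x342E1B5FB (r,kernel):
  lvl0: tbl 0x3B, slot 13 ⇒ 0x55007 (P1/RW1/US1/PS0)
  lvl1: tbl 0x55, slot 23 ⇒ 0x56007 (P1/RW1/US1/PS0)
  lvl2: tbl 0x56, slot 27 ⇒ 0x5A007 (P1/RW1/US1/PS0)
  ⇒ phys 0x5A5FB  [3 reads]
#6 VA=0x541C0BFA1 (r,kernel):
  TLB hit vpn=0x541C0B → PA=0x42FA1

TLB: [["0x503A0C", "0x48"], ["0x303005", "0x52"], ["0x342E1B", "0x5A"], ["0x541C0B", "0x42"]]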